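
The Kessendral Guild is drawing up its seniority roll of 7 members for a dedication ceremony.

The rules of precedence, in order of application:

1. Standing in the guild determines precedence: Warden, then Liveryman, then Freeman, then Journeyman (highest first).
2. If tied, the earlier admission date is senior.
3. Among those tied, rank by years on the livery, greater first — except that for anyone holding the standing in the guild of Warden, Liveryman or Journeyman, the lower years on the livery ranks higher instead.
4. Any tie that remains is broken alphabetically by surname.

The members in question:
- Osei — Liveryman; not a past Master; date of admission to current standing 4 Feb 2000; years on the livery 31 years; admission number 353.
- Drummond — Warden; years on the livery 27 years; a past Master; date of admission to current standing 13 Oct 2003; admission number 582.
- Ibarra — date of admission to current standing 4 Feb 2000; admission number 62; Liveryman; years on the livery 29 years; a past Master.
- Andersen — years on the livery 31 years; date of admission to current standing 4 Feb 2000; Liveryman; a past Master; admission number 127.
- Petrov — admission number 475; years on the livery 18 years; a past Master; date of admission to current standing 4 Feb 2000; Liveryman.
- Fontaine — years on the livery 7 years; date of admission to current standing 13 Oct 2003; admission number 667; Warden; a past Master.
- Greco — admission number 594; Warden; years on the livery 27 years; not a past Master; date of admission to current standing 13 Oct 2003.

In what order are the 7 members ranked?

By standing in the guild: Fontaine, Drummond and Greco (Warden); then Petrov, Ibarra, Andersen and Osei (Liveryman).
Fontaine, Drummond and Greco all have date of admission to current standing 13 Oct 2003, so the next rule applies.
Among Fontaine, Drummond and Greco, by years on the livery (lower first) (reversed rule for this group): Fontaine (7 years) before Drummond and Greco (27 years).
Among Drummond and Greco, alphabetically by surname: Drummond before Greco.
Petrov, Ibarra, Andersen and Osei all have date of admission to current standing 4 Feb 2000, so the next rule applies.
Among Petrov, Ibarra, Andersen and Osei, by years on the livery (lower first) (reversed rule for this group): Petrov (18 years) before Ibarra (29 years) before Andersen and Osei (31 years).
Among Andersen and Osei, alphabetically by surname: Andersen before Osei.
Full order: Fontaine, Drummond, Greco, Petrov, Ibarra, Andersen, Osei.

Fontaine, Drummond, Greco, Petrov, Ibarra, Andersen, Osei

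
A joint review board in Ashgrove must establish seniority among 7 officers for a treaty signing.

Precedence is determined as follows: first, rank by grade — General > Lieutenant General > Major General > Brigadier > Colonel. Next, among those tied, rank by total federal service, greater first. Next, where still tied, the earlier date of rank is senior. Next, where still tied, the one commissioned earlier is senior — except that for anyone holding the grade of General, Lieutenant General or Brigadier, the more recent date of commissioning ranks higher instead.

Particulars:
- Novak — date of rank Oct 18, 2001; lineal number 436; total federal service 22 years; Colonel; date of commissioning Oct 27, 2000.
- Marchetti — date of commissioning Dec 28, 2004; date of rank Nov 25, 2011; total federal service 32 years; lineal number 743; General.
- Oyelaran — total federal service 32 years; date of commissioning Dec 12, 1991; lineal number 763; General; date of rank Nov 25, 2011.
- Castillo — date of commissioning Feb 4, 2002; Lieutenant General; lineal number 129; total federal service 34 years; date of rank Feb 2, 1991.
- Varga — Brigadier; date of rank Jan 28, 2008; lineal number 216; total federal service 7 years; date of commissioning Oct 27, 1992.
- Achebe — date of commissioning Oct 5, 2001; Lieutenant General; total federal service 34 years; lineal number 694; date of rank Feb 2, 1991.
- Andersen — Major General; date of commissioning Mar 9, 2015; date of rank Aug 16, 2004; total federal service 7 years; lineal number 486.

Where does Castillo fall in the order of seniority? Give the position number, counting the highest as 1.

By grade: Marchetti and Oyelaran (General); then Castillo and Achebe (Lieutenant General); then Andersen (Major General); then Varga (Brigadier); then Novak (Colonel).
Marchetti and Oyelaran both have total federal service 32 years, so the next rule applies.
Marchetti and Oyelaran both have date of rank Nov 25, 2011, so the next rule applies.
Among Marchetti and Oyelaran, by date of commissioning (later first) (reversed rule for this group): Marchetti (Dec 28, 2004) before Oyelaran (Dec 12, 1991).
Castillo and Achebe both have total federal service 34 years, so the next rule applies.
Castillo and Achebe both have date of rank Feb 2, 1991, so the next rule applies.
Among Castillo and Achebe, by date of commissioning (later first) (reversed rule for this group): Castillo (Feb 4, 2002) before Achebe (Oct 5, 2001).
Order: Marchetti, Oyelaran, Castillo, Achebe, Andersen, Varga, Novak. So position 3.

3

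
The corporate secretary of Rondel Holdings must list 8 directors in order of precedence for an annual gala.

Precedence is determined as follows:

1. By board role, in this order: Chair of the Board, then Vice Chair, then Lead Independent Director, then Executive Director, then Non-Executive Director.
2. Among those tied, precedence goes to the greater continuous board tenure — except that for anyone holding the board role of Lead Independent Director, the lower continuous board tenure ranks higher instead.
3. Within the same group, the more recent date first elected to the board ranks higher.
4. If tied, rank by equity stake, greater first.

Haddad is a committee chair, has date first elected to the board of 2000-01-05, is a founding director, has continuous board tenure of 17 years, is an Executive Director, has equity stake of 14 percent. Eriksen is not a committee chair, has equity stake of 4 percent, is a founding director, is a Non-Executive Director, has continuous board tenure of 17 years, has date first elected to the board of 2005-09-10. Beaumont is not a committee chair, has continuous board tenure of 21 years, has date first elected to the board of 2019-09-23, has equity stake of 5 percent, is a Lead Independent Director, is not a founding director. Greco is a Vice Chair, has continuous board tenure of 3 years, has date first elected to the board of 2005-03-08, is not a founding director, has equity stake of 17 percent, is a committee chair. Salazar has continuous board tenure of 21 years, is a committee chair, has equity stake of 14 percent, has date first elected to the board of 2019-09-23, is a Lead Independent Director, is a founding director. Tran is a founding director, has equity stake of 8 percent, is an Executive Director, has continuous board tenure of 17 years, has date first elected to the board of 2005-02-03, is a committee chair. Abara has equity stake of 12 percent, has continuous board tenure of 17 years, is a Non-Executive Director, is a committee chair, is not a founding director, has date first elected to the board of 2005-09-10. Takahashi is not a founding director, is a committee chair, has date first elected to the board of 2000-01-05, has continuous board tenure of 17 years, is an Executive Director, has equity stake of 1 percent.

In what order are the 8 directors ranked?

Greco, Salazar, Beaumont, Tran, Haddad, Takahashi, Abara, Eriksen

By board role: Greco (Vice Chair); then Salazar and Beaumont (Lead Independent Director); then Tran, Haddad and Takahashi (Executive Director); then Abara and Eriksen (Non-Executive Director).
Salazar and Beaumont both have continuous board tenure 21 years, so the next rule applies.
Salazar and Beaumont both have date first elected to the board 2019-09-23, so the next rule applies.
Among Salazar and Beaumont, by equity stake (higher first): Salazar (14 percent) before Beaumont (5 percent).
Tran, Haddad and Takahashi all have continuous board tenure 17 years, so the next rule applies.
Among Tran, Haddad and Takahashi, by date first elected to the board (later first): Tran (2005-02-03) before Haddad and Takahashi (2000-01-05).
Among Haddad and Takahashi, by equity stake (higher first): Haddad (14 percent) before Takahashi (1 percent).
Abara and Eriksen both have continuous board tenure 17 years, so the next rule applies.
Abara and Eriksen both have date first elected to the board 2005-09-10, so the next rule applies.
Among Abara and Eriksen, by equity stake (higher first): Abara (12 percent) before Eriksen (4 percent).
Full order: Greco, Salazar, Beaumont, Tran, Haddad, Takahashi, Abara, Eriksen.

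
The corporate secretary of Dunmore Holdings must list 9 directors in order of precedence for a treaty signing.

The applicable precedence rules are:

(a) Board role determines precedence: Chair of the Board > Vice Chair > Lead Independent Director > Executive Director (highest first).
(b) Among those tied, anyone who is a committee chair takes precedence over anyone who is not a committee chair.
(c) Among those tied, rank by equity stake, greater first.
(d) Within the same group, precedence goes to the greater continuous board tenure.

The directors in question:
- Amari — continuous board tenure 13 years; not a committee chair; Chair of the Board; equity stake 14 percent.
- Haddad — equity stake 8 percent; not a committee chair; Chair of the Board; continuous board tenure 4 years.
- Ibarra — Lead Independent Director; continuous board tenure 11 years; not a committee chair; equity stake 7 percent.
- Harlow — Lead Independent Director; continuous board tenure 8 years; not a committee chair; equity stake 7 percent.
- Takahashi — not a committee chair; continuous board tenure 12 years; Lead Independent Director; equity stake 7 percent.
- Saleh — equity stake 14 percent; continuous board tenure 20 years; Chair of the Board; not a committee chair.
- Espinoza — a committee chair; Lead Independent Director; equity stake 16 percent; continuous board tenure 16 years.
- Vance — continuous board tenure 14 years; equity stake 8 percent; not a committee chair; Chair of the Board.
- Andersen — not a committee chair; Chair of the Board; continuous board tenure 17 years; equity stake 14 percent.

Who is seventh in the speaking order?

By board role: Saleh, Andersen, Amari, Vance and Haddad (Chair of the Board); then Espinoza, Takahashi, Ibarra and Harlow (Lead Independent Director).
Saleh, Andersen, Amari, Vance and Haddad are each not a committee chair, so the next rule applies.
Among Saleh, Andersen, Amari, Vance and Haddad, by equity stake (higher first): Saleh, Andersen and Amari (14 percent) before Vance and Haddad (8 percent).
Among Saleh, Andersen and Amari, by continuous board tenure (higher first): Saleh (20 years) before Andersen (17 years) before Amari (13 years).
Among Vance and Haddad, by continuous board tenure (higher first): Vance (14 years) before Haddad (4 years).
Among Espinoza, Takahashi, Ibarra and Harlow, a committee chair before not a committee chair: Espinoza (a committee chair) before Takahashi, Ibarra and Harlow (not a committee chair).
Takahashi, Ibarra and Harlow all have equity stake 7 percent, so the next rule applies.
Among Takahashi, Ibarra and Harlow, by continuous board tenure (higher first): Takahashi (12 years) before Ibarra (11 years) before Harlow (8 years).
Order: Saleh, Andersen, Amari, Vance, Haddad, Espinoza, Takahashi, Ibarra, Harlow.

Takahashi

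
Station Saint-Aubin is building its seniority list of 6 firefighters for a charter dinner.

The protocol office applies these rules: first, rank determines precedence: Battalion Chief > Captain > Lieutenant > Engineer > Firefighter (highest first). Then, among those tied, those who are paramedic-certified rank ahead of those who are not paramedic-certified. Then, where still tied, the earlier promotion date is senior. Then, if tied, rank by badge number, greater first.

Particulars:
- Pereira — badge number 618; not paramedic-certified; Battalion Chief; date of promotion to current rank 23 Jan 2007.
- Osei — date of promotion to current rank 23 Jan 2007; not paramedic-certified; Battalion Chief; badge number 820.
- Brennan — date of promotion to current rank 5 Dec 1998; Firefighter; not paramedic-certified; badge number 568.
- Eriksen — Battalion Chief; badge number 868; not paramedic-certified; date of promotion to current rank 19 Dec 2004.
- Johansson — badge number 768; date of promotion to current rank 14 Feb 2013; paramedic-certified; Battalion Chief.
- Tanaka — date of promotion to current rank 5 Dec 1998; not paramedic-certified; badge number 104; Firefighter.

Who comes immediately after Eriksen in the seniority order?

Osei

By rank: Johansson, Eriksen, Osei and Pereira (Battalion Chief); then Brennan and Tanaka (Firefighter).
Among Johansson, Eriksen, Osei and Pereira, paramedic-certified before not paramedic-certified: Johansson (paramedic-certified) before Eriksen, Osei and Pereira (not paramedic-certified).
Among Eriksen, Osei and Pereira, by date of promotion to current rank (earlier first): Eriksen (19 Dec 2004) before Osei and Pereira (23 Jan 2007).
Among Osei and Pereira, by badge number (higher first): Osei (820) before Pereira (618).
Brennan and Tanaka are each not paramedic-certified, so the next rule applies.
Brennan and Tanaka both have date of promotion to current rank 5 Dec 1998, so the next rule applies.
Among Brennan and Tanaka, by badge number (higher first): Brennan (568) before Tanaka (104).
Order: Johansson, Eriksen, Osei, Pereira, Brennan, Tanaka.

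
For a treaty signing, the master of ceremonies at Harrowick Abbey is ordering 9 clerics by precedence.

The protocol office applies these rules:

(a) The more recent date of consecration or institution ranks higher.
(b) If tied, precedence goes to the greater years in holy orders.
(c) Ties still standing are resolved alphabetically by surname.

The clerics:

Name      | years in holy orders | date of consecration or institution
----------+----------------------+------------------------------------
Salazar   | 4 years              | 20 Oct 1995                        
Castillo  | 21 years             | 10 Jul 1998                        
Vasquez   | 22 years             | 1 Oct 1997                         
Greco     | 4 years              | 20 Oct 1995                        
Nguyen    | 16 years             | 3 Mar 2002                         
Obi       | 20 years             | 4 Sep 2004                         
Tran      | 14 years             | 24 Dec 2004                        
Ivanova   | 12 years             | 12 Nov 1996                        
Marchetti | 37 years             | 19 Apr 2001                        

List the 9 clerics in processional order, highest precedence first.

By date of consecration or institution (later first): Tran (24 Dec 2004); then Obi (4 Sep 2004); then Nguyen (3 Mar 2002); then Marchetti (19 Apr 2001); then Castillo (10 Jul 1998); then Vasquez (1 Oct 1997); then Ivanova (12 Nov 1996); then Greco and Salazar (both 20 Oct 1995).
Greco and Salazar both have years in holy orders 4 years, so the next rule applies.
Among Greco and Salazar, alphabetically by surname: Greco before Salazar.
Full order: Tran, Obi, Nguyen, Marchetti, Castillo, Vasquez, Ivanova, Greco, Salazar.

Tran, Obi, Nguyen, Marchetti, Castillo, Vasquez, Ivanova, Greco, Salazar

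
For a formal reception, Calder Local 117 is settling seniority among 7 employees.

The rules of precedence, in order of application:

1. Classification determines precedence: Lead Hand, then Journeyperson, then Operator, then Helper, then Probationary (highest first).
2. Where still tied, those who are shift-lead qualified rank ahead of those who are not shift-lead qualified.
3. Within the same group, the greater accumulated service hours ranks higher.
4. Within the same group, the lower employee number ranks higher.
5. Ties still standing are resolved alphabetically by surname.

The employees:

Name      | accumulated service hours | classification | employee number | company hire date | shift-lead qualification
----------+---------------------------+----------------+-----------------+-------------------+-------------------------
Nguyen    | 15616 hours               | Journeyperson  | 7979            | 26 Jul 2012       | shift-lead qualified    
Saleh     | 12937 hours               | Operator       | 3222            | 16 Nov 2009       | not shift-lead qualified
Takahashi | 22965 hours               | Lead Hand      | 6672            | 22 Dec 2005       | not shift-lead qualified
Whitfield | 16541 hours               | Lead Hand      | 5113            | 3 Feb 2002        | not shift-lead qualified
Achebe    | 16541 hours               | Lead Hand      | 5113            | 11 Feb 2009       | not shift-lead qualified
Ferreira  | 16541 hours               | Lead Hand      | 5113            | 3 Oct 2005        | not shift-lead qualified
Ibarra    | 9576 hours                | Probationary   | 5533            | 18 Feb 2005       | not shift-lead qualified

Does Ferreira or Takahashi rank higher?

By classification: Takahashi, Achebe, Ferreira and Whitfield (Lead Hand); then Nguyen (Journeyperson); then Saleh (Operator); then Ibarra (Probationary).
Takahashi, Achebe, Ferreira and Whitfield are each not shift-lead qualified, so the next rule applies.
Among Takahashi, Achebe, Ferreira and Whitfield, by accumulated service hours (higher first): Takahashi (22965 hours) before Achebe, Ferreira and Whitfield (16541 hours).
Achebe, Ferreira and Whitfield all have employee number 5113, so the next rule applies.
Among Achebe, Ferreira and Whitfield, alphabetically by surname: Achebe before Ferreira before Whitfield.
So Takahashi takes precedence.

Takahashi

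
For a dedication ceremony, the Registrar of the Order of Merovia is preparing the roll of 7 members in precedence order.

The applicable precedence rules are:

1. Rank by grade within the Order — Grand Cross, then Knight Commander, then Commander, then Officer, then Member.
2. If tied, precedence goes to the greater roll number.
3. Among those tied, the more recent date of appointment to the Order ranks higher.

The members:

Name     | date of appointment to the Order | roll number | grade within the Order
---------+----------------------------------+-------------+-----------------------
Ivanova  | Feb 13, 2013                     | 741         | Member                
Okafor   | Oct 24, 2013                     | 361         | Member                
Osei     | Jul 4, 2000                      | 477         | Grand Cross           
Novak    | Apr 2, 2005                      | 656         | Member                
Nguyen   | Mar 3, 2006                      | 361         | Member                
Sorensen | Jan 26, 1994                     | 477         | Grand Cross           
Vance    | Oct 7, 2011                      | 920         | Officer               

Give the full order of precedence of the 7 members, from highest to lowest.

Osei, Sorensen, Vance, Ivanova, Novak, Okafor, Nguyen

By grade within the Order: Osei and Sorensen (Grand Cross); then Vance (Officer); then Ivanova, Novak, Okafor and Nguyen (Member).
Osei and Sorensen both have roll number 477, so the next rule applies.
Among Osei and Sorensen, by date of appointment to the Order (later first): Osei (Jul 4, 2000) before Sorensen (Jan 26, 1994).
Among Ivanova, Novak, Okafor and Nguyen, by roll number (higher first): Ivanova (741) before Novak (656) before Okafor and Nguyen (361).
Among Okafor and Nguyen, by date of appointment to the Order (later first): Okafor (Oct 24, 2013) before Nguyen (Mar 3, 2006).
Full order: Osei, Sorensen, Vance, Ivanova, Novak, Okafor, Nguyen.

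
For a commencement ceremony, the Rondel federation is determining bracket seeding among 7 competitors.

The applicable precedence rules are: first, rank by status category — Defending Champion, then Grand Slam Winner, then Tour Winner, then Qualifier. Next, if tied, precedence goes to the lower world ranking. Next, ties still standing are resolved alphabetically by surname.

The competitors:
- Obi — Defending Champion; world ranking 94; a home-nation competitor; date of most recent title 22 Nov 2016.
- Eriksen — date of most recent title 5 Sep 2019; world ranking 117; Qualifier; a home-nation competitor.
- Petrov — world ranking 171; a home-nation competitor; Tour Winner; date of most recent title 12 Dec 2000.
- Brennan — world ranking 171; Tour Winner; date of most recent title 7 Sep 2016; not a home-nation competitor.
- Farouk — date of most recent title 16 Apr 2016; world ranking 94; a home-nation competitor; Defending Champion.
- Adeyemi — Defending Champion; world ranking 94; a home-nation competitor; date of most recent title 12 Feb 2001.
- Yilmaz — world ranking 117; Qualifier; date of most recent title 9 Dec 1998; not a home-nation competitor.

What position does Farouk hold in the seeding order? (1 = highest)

By status category: Adeyemi, Farouk and Obi (Defending Champion); then Brennan and Petrov (Tour Winner); then Eriksen and Yilmaz (Qualifier).
Adeyemi, Farouk and Obi all have world ranking 94, so the next rule applies.
Among Adeyemi, Farouk and Obi, alphabetically by surname: Adeyemi before Farouk before Obi.
Brennan and Petrov both have world ranking 171, so the next rule applies.
Among Brennan and Petrov, alphabetically by surname: Brennan before Petrov.
Eriksen and Yilmaz both have world ranking 117, so the next rule applies.
Among Eriksen and Yilmaz, alphabetically by surname: Eriksen before Yilmaz.
Order: Adeyemi, Farouk, Obi, Brennan, Petrov, Eriksen, Yilmaz. So position 2.

2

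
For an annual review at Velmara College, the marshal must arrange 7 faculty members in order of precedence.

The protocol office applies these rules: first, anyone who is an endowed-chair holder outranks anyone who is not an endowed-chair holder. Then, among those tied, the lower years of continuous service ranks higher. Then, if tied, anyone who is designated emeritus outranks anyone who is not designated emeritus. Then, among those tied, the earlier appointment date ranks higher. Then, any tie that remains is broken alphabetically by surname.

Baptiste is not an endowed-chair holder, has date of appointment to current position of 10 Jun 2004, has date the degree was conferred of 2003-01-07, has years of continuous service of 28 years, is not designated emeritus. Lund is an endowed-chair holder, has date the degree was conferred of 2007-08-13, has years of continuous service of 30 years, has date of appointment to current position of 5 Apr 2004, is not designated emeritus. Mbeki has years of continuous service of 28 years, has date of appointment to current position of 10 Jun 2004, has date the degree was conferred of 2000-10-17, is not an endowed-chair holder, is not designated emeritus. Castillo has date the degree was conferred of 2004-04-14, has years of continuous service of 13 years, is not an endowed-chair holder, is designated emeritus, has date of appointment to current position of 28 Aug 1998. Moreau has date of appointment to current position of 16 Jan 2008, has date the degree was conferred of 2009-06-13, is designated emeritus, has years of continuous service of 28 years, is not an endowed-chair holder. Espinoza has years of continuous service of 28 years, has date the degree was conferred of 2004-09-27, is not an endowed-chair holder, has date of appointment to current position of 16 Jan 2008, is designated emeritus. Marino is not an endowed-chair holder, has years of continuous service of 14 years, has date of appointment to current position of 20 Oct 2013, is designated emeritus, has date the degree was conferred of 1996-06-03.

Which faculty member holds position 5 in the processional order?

Moreau

By the first rule: Lund (an endowed-chair holder); then Castillo, Marino, Espinoza, Moreau, Baptiste and Mbeki (each not an endowed-chair holder).
Among Castillo, Marino, Espinoza, Moreau, Baptiste and Mbeki, by years of continuous service (lower first): Castillo (13 years) before Marino (14 years) before Espinoza, Moreau, Baptiste and Mbeki (28 years).
Among Espinoza, Moreau, Baptiste and Mbeki, designated emeritus before not designated emeritus: Espinoza and Moreau (designated emeritus) before Baptiste and Mbeki (not designated emeritus).
Espinoza and Moreau both have date of appointment to current position 16 Jan 2008, so the next rule applies.
Among Espinoza and Moreau, alphabetically by surname: Espinoza before Moreau.
Baptiste and Mbeki both have date of appointment to current position 10 Jun 2004, so the next rule applies.
Among Baptiste and Mbeki, alphabetically by surname: Baptiste before Mbeki.
Order: Lund, Castillo, Marino, Espinoza, Moreau, Baptiste, Mbeki.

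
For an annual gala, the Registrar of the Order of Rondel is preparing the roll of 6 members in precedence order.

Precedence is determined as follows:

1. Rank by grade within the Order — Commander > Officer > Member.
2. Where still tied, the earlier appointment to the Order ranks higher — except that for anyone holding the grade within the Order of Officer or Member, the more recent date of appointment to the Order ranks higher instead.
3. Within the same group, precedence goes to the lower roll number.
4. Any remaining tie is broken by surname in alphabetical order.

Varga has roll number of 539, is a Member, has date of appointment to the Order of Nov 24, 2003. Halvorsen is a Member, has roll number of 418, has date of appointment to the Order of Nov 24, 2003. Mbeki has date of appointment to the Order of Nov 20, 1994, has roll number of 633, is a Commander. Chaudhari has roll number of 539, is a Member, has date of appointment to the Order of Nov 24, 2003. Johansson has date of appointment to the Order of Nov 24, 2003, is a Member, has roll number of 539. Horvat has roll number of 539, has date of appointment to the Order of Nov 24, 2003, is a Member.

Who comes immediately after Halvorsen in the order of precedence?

Chaudhari

By grade within the Order: Mbeki (Commander); then Halvorsen, Chaudhari, Horvat, Johansson and Varga (Member).
Halvorsen, Chaudhari, Horvat, Johansson and Varga all have date of appointment to the Order Nov 24, 2003, so the next rule applies.
Among Halvorsen, Chaudhari, Horvat, Johansson and Varga, by roll number (lower first): Halvorsen (418) before Chaudhari, Horvat, Johansson and Varga (539).
Among Chaudhari, Horvat, Johansson and Varga, alphabetically by surname: Chaudhari before Horvat before Johansson before Varga.
Order: Mbeki, Halvorsen, Chaudhari, Horvat, Johansson, Varga.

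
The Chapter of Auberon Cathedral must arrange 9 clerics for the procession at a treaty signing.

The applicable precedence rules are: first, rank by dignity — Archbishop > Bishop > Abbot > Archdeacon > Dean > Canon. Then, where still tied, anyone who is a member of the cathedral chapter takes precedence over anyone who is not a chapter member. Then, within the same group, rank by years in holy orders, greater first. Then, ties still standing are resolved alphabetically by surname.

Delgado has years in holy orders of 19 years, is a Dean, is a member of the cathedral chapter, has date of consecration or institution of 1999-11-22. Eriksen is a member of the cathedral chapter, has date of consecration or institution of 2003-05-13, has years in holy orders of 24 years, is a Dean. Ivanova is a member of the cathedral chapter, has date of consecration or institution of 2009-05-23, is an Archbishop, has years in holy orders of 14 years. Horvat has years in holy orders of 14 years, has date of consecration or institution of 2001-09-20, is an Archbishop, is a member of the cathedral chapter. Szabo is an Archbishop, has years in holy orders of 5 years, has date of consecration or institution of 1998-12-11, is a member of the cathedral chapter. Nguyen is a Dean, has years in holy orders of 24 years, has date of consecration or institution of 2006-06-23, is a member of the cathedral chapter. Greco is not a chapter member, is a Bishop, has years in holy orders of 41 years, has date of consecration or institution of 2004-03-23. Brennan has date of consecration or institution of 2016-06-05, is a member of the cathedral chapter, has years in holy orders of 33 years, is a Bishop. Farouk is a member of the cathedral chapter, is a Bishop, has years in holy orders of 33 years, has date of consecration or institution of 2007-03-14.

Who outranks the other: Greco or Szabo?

Szabo

By dignity: Horvat, Ivanova and Szabo (Archbishop); then Brennan, Farouk and Greco (Bishop); then Eriksen, Nguyen and Delgado (Dean).
Horvat, Ivanova and Szabo are each a member of the cathedral chapter, so the next rule applies.
Among Horvat, Ivanova and Szabo, by years in holy orders (higher first): Horvat and Ivanova (14 years) before Szabo (5 years).
Among Horvat and Ivanova, alphabetically by surname: Horvat before Ivanova.
Among Brennan, Farouk and Greco, a member of the cathedral chapter before not a chapter member: Brennan and Farouk (a member of the cathedral chapter) before Greco (not a chapter member).
Brennan and Farouk both have years in holy orders 33 years, so the next rule applies.
Among Brennan and Farouk, alphabetically by surname: Brennan before Farouk.
Eriksen, Nguyen and Delgado are each a member of the cathedral chapter, so the next rule applies.
Among Eriksen, Nguyen and Delgado, by years in holy orders (higher first): Eriksen and Nguyen (24 years) before Delgado (19 years).
Among Eriksen and Nguyen, alphabetically by surname: Eriksen before Nguyen.
So Szabo takes precedence.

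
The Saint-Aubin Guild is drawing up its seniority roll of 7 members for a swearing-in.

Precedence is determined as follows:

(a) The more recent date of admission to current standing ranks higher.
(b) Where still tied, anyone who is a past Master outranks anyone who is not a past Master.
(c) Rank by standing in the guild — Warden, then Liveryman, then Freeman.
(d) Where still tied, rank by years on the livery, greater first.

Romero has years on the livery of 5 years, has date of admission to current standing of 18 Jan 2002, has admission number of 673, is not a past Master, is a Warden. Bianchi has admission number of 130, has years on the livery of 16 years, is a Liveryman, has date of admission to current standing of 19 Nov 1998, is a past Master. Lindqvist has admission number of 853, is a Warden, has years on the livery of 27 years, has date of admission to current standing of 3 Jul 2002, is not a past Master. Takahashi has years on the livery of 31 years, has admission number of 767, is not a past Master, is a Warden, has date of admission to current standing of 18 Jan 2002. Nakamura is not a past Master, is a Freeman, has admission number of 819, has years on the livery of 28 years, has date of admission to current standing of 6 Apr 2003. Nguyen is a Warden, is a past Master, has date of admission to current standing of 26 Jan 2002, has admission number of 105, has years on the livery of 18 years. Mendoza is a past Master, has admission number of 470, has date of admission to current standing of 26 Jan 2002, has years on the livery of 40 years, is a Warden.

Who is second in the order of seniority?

Lindqvist

By date of admission to current standing (later first): Nakamura (6 Apr 2003); then Lindqvist (3 Jul 2002); then Mendoza and Nguyen (both 26 Jan 2002); then Takahashi and Romero (both 18 Jan 2002); then Bianchi (19 Nov 1998).
Mendoza and Nguyen are each a past Master, so the next rule applies.
Mendoza and Nguyen are each Warden, so the next rule applies.
Among Mendoza and Nguyen, by years on the livery (higher first): Mendoza (40 years) before Nguyen (18 years).
Takahashi and Romero are each not a past Master, so the next rule applies.
Takahashi and Romero are each Warden, so the next rule applies.
Among Takahashi and Romero, by years on the livery (higher first): Takahashi (31 years) before Romero (5 years).
Order: Nakamura, Lindqvist, Mendoza, Nguyen, Takahashi, Romero, Bianchi.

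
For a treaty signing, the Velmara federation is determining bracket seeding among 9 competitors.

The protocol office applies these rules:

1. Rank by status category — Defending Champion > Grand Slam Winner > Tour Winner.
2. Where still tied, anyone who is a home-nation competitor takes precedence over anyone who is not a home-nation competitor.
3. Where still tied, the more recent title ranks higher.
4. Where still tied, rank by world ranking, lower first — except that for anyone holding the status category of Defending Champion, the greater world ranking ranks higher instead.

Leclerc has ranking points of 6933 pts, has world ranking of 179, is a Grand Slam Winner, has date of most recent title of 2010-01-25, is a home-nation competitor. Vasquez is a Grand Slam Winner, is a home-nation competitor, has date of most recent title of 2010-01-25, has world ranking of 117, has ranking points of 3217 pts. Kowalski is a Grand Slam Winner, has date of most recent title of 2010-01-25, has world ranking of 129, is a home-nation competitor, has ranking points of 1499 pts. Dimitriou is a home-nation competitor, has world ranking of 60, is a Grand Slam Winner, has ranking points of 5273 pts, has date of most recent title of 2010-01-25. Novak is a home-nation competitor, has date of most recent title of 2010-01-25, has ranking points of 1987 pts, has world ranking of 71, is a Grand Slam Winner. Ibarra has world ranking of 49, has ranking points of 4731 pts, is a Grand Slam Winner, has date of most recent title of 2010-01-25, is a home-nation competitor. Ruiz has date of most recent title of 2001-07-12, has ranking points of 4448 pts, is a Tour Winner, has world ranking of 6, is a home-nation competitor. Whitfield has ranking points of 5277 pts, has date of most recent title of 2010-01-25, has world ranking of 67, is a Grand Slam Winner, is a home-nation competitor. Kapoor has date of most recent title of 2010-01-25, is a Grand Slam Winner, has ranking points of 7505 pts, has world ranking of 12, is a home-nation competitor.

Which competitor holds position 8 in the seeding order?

By status category: Kapoor, Ibarra, Dimitriou, Whitfield, Novak, Vasquez, Kowalski and Leclerc (Grand Slam Winner); then Ruiz (Tour Winner).
Kapoor, Ibarra, Dimitriou, Whitfield, Novak, Vasquez, Kowalski and Leclerc are each a home-nation competitor, so the next rule applies.
Kapoor, Ibarra, Dimitriou, Whitfield, Novak, Vasquez, Kowalski and Leclerc all have date of most recent title 2010-01-25, so the next rule applies.
Among Kapoor, Ibarra, Dimitriou, Whitfield, Novak, Vasquez, Kowalski and Leclerc, by world ranking (lower first): Kapoor (12) before Ibarra (49) before Dimitriou (60) before Whitfield (67) before Novak (71) before Vasquez (117) before Kowalski (129) before Leclerc (179).
Order: Kapoor, Ibarra, Dimitriou, Whitfield, Novak, Vasquez, Kowalski, Leclerc, Ruiz.

Leclerc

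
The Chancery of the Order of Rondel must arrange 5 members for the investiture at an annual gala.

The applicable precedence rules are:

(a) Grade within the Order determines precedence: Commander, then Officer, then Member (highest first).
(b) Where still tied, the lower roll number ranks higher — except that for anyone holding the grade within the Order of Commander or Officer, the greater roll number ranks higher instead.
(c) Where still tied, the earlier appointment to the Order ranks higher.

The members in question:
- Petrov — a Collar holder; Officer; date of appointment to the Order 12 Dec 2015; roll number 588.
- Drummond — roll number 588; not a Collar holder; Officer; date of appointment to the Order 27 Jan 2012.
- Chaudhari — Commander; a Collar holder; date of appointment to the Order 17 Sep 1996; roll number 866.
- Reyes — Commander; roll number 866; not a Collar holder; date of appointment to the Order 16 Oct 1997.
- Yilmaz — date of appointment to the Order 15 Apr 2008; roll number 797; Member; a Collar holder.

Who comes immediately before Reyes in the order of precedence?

Chaudhari

By grade within the Order: Chaudhari and Reyes (Commander); then Drummond and Petrov (Officer); then Yilmaz (Member).
Chaudhari and Reyes both have roll number 866, so the next rule applies.
Among Chaudhari and Reyes, by date of appointment to the Order (earlier first): Chaudhari (17 Sep 1996) before Reyes (16 Oct 1997).
Drummond and Petrov both have roll number 588, so the next rule applies.
Among Drummond and Petrov, by date of appointment to the Order (earlier first): Drummond (27 Jan 2012) before Petrov (12 Dec 2015).
Order: Chaudhari, Reyes, Drummond, Petrov, Yilmaz.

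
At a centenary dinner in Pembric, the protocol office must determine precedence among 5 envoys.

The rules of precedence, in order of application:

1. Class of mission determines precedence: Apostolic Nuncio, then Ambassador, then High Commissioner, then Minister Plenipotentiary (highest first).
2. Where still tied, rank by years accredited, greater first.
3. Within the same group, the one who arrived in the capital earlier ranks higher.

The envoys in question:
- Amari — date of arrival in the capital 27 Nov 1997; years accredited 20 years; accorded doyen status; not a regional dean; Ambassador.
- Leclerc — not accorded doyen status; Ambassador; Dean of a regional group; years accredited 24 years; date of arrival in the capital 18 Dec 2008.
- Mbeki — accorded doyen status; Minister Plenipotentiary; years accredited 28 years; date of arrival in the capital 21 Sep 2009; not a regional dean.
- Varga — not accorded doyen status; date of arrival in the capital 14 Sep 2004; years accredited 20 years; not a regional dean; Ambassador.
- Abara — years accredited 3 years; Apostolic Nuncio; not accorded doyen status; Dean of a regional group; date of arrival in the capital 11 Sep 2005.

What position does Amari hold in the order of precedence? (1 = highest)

By class of mission: Abara (Apostolic Nuncio); then Leclerc, Amari and Varga (Ambassador); then Mbeki (Minister Plenipotentiary).
Among Leclerc, Amari and Varga, by years accredited (higher first): Leclerc (24 years) before Amari and Varga (20 years).
Among Amari and Varga, by date of arrival in the capital (earlier first): Amari (27 Nov 1997) before Varga (14 Sep 2004).
Order: Abara, Leclerc, Amari, Varga, Mbeki. So position 3.

3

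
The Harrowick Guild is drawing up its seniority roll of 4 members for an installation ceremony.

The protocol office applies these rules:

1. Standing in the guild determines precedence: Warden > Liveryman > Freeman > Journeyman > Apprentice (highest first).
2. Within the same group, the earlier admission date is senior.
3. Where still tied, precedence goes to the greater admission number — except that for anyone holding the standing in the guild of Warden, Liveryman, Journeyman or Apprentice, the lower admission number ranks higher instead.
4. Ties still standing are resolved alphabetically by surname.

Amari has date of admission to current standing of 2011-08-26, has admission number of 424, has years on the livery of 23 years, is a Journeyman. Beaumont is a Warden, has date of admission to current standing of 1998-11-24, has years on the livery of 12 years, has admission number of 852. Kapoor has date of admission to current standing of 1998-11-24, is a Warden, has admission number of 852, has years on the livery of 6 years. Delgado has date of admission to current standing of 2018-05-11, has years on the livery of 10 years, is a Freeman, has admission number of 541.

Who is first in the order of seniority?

By standing in the guild: Beaumont and Kapoor (Warden); then Delgado (Freeman); then Amari (Journeyman).
Beaumont and Kapoor both have date of admission to current standing 1998-11-24, so the next rule applies.
Beaumont and Kapoor both have admission number 852, so the next rule applies.
Among Beaumont and Kapoor, alphabetically by surname: Beaumont before Kapoor.
Order: Beaumont, Kapoor, Delgado, Amari.

Beaumont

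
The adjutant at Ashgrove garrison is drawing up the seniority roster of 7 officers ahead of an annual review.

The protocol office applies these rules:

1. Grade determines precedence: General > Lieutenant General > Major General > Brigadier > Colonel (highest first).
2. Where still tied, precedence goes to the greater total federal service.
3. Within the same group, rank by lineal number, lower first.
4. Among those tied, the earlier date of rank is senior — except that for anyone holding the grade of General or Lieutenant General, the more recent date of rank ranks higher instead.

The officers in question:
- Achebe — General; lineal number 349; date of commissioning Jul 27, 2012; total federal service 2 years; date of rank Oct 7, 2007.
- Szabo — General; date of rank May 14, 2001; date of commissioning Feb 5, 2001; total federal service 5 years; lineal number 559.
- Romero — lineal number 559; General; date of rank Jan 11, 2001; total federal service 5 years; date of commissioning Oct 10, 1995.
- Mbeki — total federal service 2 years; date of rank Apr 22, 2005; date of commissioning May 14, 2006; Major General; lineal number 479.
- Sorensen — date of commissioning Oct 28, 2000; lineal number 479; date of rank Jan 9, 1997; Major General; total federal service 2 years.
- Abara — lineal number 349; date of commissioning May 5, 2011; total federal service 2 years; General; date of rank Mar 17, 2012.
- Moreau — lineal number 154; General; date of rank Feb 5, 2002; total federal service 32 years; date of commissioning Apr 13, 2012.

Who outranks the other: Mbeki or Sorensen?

Sorensen

By grade: Moreau, Szabo, Romero, Abara and Achebe (General); then Sorensen and Mbeki (Major General).
Among Moreau, Szabo, Romero, Abara and Achebe, by total federal service (higher first): Moreau (32 years) before Szabo and Romero (5 years) before Abara and Achebe (2 years).
Szabo and Romero both have lineal number 559, so the next rule applies.
Among Szabo and Romero, by date of rank (later first) (reversed rule for this group): Szabo (May 14, 2001) before Romero (Jan 11, 2001).
Abara and Achebe both have lineal number 349, so the next rule applies.
Among Abara and Achebe, by date of rank (later first) (reversed rule for this group): Abara (Mar 17, 2012) before Achebe (Oct 7, 2007).
Sorensen and Mbeki both have total federal service 2 years, so the next rule applies.
Sorensen and Mbeki both have lineal number 479, so the next rule applies.
Among Sorensen and Mbeki, by date of rank (earlier first): Sorensen (Jan 9, 1997) before Mbeki (Apr 22, 2005).
So Sorensen takes precedence.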